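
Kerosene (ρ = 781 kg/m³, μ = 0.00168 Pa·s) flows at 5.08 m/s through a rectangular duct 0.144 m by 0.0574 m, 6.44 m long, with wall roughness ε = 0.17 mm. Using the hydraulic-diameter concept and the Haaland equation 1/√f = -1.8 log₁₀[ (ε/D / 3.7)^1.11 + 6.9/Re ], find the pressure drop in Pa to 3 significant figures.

Hydraulic diameter D_h = 4A/P = 4·(0.144·0.0574)/(2·(0.144+0.0574)) = 0.03306/0.4028 = 0.08208 m.
Re = ρVD_h/μ = 781·5.08·0.08208/0.00168 = 1.938e+05.
ε/D_h = 0.00017/0.08208 = 0.00207; Haaland gives 1/√f = -1.8 log₁₀[0.000246+3.56e-05] = 6.392, so f = 0.02448.
ΔP = f(L/D_h)(ρV²/2) = 0.02448·6.44/0.08208·1.008e+04 = 1.935e+04 Pa.

ΔP ≈ 19400 Pa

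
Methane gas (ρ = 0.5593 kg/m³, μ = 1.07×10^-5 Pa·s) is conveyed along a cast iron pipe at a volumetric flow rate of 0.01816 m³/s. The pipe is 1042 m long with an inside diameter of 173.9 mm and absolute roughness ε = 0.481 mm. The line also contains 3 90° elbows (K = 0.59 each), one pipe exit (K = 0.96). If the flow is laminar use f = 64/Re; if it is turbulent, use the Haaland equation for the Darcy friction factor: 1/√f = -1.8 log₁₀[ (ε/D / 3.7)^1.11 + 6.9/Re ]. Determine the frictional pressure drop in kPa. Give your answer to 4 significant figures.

ΔP ≈ 0.03701 kPa

Cross-sectional area A = πD²/4 = π(0.1739)²/4 = 0.02375 m²; mean velocity V = Q/A = 0.01816/0.02375 = 0.7646 m/s.
Reynolds number Re = ρVD/μ = 0.5593 · 0.7646 · 0.1739 / 1.07e-05 = 6950.
Re > 4000 → turbulent. Relative roughness ε/D = 0.000481/0.1739 = 0.00277. Haaland: 1/√f = -1.8 log₁₀[(0.00277/3.7)^1.11 + 6.9/6950] = -1.8 log₁₀[0.000339 + 0.000993] = 5.176, so f = 0.03732.
Total minor-loss coefficient ΣK = 3·0.59 + 1·0.96 = 2.73.
ΔP = [f·L/D + ΣK]·(ρV²/2) = [0.03732·1042/0.1739 + 2.73]·(0.5593·0.7646²/2) = [223.6 + 2.73]·0.1635 = 37.01 Pa.
ΔP = 37.01 Pa = 0.03701 kPa.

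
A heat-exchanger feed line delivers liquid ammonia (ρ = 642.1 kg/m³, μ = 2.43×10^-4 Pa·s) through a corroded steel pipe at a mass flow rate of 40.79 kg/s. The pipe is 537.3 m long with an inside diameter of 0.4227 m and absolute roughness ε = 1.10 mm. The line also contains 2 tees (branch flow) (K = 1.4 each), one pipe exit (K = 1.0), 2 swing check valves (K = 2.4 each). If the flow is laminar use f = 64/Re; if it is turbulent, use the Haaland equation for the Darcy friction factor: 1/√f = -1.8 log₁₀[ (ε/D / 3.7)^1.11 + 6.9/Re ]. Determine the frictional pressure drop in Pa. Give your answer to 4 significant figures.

A = πD²/4 = π(0.4227)²/4 = 0.1403 m²; mean velocity V = ṁ/(ρA) = 40.79/(642.1 · 0.1403) = 0.4527 m/s.
Reynolds number Re = ρVD/μ = 642.1 · 0.4527 · 0.4227 / 0.000243 = 5.056e+05.
Re > 4000 → turbulent. Relative roughness ε/D = 0.0011/0.4227 = 0.0026. Haaland: 1/√f = -1.8 log₁₀[(0.0026/3.7)^1.11 + 6.9/5.056e+05] = -1.8 log₁₀[0.000316 + 1.36e-05] = 6.266, so f = 0.02547.
Total minor-loss coefficient ΣK = 2·1.4 + 1·1 + 2·2.4 = 8.6.
ΔP = [f·L/D + ΣK]·(ρV²/2) = [0.02547·537.3/0.4227 + 8.6]·(642.1·0.4527²/2) = [32.37 + 8.6]·65.79 = 2695 Pa.

ΔP ≈ 2695 Pa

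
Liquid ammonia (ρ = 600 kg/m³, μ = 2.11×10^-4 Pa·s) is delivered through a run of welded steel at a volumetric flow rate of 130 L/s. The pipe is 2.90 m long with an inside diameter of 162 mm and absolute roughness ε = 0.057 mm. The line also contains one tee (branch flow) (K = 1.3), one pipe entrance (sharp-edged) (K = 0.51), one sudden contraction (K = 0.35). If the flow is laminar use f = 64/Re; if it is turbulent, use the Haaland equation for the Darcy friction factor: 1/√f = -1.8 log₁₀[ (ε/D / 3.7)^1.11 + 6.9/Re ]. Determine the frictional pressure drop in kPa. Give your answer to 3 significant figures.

Q = 130 L/s = 130/1000 = 0.13 m³/s.
Cross-sectional area A = πD²/4 = π(0.162)²/4 = 0.02061 m²; mean velocity V = Q/A = 0.13/0.02061 = 6.307 m/s.
Reynolds number Re = ρVD/μ = 600 · 6.307 · 0.162 / 0.000211 = 2.905e+06.
Re > 4000 → turbulent. Relative roughness ε/D = 5.7e-05/0.162 = 0.000352. Haaland: 1/√f = -1.8 log₁₀[(0.000352/3.7)^1.11 + 6.9/2.905e+06] = -1.8 log₁₀[3.43e-05 + 2.37e-06] = 7.983, so f = 0.01569.
Total minor-loss coefficient ΣK = 1·1.3 + 1·0.51 + 1·0.35 = 2.16.
ΔP = [f·L/D + ΣK]·(ρV²/2) = [0.01569·2.9/0.162 + 2.16]·(600·6.307²/2) = [0.2809 + 2.16]·1.193e+04 = 2.913e+04 Pa.
ΔP = 2.913e+04 Pa = 29.1 kPa.

ΔP ≈ 29.1 kPa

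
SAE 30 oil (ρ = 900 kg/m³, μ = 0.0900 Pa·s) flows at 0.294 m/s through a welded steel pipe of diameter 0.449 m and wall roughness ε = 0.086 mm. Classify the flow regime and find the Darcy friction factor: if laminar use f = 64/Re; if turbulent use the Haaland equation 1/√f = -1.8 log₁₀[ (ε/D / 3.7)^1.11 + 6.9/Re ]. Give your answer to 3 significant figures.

f ≈ 0.0485

Re = ρVD/μ = 900·0.294·0.449/0.09 = 1320.
Re < 2300 → laminar, so f = 64/Re = 0.04848 (roughness is irrelevant in laminar flow).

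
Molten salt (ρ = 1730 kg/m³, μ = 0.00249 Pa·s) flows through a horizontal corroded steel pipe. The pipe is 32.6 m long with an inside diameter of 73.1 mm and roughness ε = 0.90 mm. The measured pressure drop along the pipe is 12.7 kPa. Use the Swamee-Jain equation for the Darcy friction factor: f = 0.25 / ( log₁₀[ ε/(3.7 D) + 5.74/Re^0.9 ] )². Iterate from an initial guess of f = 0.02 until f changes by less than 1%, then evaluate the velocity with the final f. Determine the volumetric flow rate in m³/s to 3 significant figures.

Rearranging Darcy-Weisbach: V = √(2·ΔP·D/(f·L·ρ)). With ε/D = 0.0009/0.0731 = 0.0123, iterate starting from f = 0.02:
  f = 0.02 → V = √(2·1.27e+04·0.0731/(0.02·32.6·1730)) = 1.283 m/s; Re = ρVD/μ = 6.516e+04; f → 0.04184
  f = 0.04184 → V = 0.887 m/s; Re = 4.505e+04; f → 0.04227
  f = 0.04227 → V = 0.8825 m/s; Re = 4.482e+04; f → 0.04228
Converged (Δf/f < 1%). With the final f = 0.04228: V = √(2·1.27e+04·0.0731/(0.04228·32.6·1730)) = 0.8824 m/s.
Q = V·A = 0.8824·(π/4·0.0731²) = 0.003703 m³/s = 0.00370 m³/s.

Q ≈ 0.00370 m³/s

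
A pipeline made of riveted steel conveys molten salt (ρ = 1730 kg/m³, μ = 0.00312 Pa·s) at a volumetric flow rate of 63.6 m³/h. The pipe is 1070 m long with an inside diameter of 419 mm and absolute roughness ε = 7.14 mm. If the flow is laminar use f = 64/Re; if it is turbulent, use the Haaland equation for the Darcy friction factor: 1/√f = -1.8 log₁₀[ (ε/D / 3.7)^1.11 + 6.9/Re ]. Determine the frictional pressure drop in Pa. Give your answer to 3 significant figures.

Q = 63.6 m³/h = 63.6/3600 = 0.01767 m³/s.
Cross-sectional area A = πD²/4 = π(0.419)²/4 = 0.1379 m²; mean velocity V = Q/A = 0.01767/0.1379 = 0.1281 m/s.
Reynolds number Re = ρVD/μ = 1730 · 0.1281 · 0.419 / 0.00312 = 2.977e+04.
Re > 4000 → turbulent. Relative roughness ε/D = 0.00714/0.419 = 0.017. Haaland: 1/√f = -1.8 log₁₀[(0.017/3.7)^1.11 + 6.9/2.977e+04] = -1.8 log₁₀[0.00255 + 0.000232] = 4.601, so f = 0.04724.
Darcy-Weisbach: ΔP = f(L/D)(ρV²/2) = 0.04724·(1070/0.419)·(1730·0.1281²/2) = 0.04724·2554·14.2 = 1713 Pa.

ΔP ≈ 1710 Pa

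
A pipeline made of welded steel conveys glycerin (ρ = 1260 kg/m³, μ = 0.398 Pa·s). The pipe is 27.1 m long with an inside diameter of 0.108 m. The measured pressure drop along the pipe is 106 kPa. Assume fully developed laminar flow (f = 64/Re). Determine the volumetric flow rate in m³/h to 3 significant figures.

For laminar flow, f = 64/Re with Re = ρVD/μ, so Darcy-Weisbach reduces to ΔP = 32μLV/D². Solving for V: V = ΔP·D²/(32μL) = 1.06e+05·(0.108)²/(32·0.398·27.1) = 3.582 m/s.
Check: Re = ρVD/μ = 1260·3.582·0.108/0.398 = 1225 < 2300, so the laminar assumption holds.
Q = V·A = 3.582·(π/4·0.108²) = 0.03282 m³/s = 118 m³/h.

Q ≈ 118 m³/h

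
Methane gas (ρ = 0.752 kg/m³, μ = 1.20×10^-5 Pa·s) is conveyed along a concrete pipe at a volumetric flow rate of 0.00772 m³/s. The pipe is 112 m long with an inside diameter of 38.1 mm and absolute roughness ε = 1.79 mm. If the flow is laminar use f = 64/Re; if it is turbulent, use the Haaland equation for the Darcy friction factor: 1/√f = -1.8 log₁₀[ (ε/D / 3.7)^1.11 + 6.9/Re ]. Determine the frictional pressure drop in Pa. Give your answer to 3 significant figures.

ΔP ≈ 3610 Pa

Cross-sectional area A = πD²/4 = π(0.0381)²/4 = 0.00114 m²; mean velocity V = Q/A = 0.00772/0.00114 = 6.771 m/s.
Reynolds number Re = ρVD/μ = 0.752 · 6.771 · 0.0381 / 1.2e-05 = 1.617e+04.
Re > 4000 → turbulent. Relative roughness ε/D = 0.00179/0.0381 = 0.047. Haaland: 1/√f = -1.8 log₁₀[(0.047/3.7)^1.11 + 6.9/1.617e+04] = -1.8 log₁₀[0.00785 + 0.000427] = 3.747, so f = 0.07121.
Darcy-Weisbach: ΔP = f(L/D)(ρV²/2) = 0.07121·(112/0.0381)·(0.752·6.771²/2) = 0.07121·2940·17.24 = 3609 Pa.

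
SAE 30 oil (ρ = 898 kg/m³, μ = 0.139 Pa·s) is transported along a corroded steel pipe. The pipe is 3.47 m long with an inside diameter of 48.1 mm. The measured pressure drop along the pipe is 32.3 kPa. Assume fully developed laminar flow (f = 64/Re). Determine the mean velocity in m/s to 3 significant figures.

For laminar flow, f = 64/Re with Re = ρVD/μ, so Darcy-Weisbach reduces to ΔP = 32μLV/D². Solving for V: V = ΔP·D²/(32μL) = 3.23e+04·(0.0481)²/(32·0.139·3.47) = 4.842 m/s.
Check: Re = ρVD/μ = 898·4.842·0.0481/0.139 = 1505 < 2300, so the laminar assumption holds.

V ≈ 4.84 m/s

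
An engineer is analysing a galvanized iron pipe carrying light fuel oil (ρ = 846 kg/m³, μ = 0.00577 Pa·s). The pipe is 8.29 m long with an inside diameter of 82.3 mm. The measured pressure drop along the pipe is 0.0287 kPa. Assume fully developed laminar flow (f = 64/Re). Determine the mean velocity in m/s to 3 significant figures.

For laminar flow, f = 64/Re with Re = ρVD/μ, so Darcy-Weisbach reduces to ΔP = 32μLV/D². Solving for V: V = ΔP·D²/(32μL) = 28.7·(0.0823)²/(32·0.00577·8.29) = 0.127 m/s.
Check: Re = ρVD/μ = 846·0.127·0.0823/0.00577 = 1532 < 2300, so the laminar assumption holds.

V ≈ 0.127 m/s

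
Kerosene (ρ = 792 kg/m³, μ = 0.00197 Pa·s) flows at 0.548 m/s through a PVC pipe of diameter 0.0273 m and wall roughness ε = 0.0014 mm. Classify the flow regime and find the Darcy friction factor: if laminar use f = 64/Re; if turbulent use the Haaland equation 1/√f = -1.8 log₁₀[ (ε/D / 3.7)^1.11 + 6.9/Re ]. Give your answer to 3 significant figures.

f ≈ 0.0357

Re = ρVD/μ = 792·0.548·0.0273/0.00197 = 6015.
Re > 4000 → turbulent. ε/D = 1.4e-06/0.0273 = 5.13e-05; Haaland: 1/√f = -1.8 log₁₀[4.05e-06 + 0.00115] = 5.29, so f = 0.03574.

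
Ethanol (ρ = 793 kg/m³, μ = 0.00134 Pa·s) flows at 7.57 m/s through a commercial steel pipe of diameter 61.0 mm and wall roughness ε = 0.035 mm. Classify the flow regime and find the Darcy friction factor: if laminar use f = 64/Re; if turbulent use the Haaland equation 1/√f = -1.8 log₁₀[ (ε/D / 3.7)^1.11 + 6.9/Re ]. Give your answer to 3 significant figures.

Re = ρVD/μ = 793·7.57·0.061/0.00134 = 2.733e+05.
Re > 4000 → turbulent. ε/D = 3.5e-05/0.061 = 0.000574; Haaland: 1/√f = -1.8 log₁₀[5.91e-05 + 2.52e-05] = 7.333, so f = 0.0186.

f ≈ 0.0186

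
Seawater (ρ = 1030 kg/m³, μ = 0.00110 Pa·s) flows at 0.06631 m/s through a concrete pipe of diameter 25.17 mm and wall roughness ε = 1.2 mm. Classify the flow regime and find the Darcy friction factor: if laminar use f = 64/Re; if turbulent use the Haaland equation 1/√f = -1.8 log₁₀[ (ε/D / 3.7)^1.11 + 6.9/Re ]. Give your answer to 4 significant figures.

Re = ρVD/μ = 1030·0.06631·0.02517/0.0011 = 1563.
Re < 2300 → laminar, so f = 64/Re = 0.04095 (roughness is irrelevant in laminar flow).

f ≈ 0.04095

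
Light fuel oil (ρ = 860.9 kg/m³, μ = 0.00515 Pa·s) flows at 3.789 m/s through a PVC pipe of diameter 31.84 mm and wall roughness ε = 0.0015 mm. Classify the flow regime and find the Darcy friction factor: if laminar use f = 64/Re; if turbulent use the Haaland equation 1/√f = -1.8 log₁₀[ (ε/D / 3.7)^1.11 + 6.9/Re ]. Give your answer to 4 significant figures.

Re = ρVD/μ = 860.9·3.789·0.03184/0.00515 = 2.017e+04.
Re > 4000 → turbulent. ε/D = 1.5e-06/0.03184 = 4.71e-05; Haaland: 1/√f = -1.8 log₁₀[3.69e-06 + 0.000342] = 6.23, so f = 0.02576.

f ≈ 0.02576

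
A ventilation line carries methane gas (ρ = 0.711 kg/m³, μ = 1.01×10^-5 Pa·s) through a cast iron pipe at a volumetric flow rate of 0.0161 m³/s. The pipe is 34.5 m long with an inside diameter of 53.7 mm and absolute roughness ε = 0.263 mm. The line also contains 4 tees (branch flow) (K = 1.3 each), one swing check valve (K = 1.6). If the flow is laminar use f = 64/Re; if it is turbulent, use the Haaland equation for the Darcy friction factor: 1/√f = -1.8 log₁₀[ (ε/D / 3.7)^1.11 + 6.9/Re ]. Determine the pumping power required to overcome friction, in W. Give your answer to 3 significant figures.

Cross-sectional area A = πD²/4 = π(0.0537)²/4 = 0.002265 m²; mean velocity V = Q/A = 0.0161/0.002265 = 7.109 m/s.
Reynolds number Re = ρVD/μ = 0.711 · 7.109 · 0.0537 / 1.01e-05 = 2.687e+04.
Re > 4000 → turbulent. Relative roughness ε/D = 0.000263/0.0537 = 0.0049. Haaland: 1/√f = -1.8 log₁₀[(0.0049/3.7)^1.11 + 6.9/2.687e+04] = -1.8 log₁₀[0.000639 + 0.000257] = 5.486, so f = 0.03322.
Total minor-loss coefficient ΣK = 4·1.3 + 1·1.6 = 6.8.
ΔP = [f·L/D + ΣK]·(ρV²/2) = [0.03322·34.5/0.0537 + 6.8]·(0.711·7.109²/2) = [21.34 + 6.8]·17.96 = 505.6 Pa.
Pumping power P = QΔP = 0.0161·505.6 = 8.140 W = 8.14 W.

P ≈ 8.14 W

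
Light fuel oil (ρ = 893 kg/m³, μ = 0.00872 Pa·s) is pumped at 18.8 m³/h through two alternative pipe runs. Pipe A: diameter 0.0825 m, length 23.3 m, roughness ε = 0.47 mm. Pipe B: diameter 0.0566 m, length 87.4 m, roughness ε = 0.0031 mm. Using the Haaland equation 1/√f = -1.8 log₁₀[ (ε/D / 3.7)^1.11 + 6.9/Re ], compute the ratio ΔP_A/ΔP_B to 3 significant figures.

ΔP_A/ΔP_B ≈ 0.0543

Pipe A: V = Q/A = 0.005222/0.005346 = 0.9769 m/s; Re = 8254; ε/D = 0.0057; Haaland → f = 0.03942; ΔP_A = f(L/D)(ρV²/2) = 4744 Pa.
Pipe B: V = Q/A = 0.005222/0.002516 = 2.076 m/s; Re = 1.203e+04; ε/D = 5.48e-05; Haaland → f = 0.02943; ΔP_B = f(L/D)(ρV²/2) = 8.743e+04 Pa.
ΔP_A/ΔP_B = 4744/8.743e+04 = 0.0543.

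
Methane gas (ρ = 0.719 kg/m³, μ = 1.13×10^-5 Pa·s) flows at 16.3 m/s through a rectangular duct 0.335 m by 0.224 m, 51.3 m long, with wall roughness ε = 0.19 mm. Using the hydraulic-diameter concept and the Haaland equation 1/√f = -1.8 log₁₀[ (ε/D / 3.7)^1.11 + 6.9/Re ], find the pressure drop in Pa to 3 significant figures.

Hydraulic diameter D_h = 4A/P = 4·(0.335·0.224)/(2·(0.335+0.224)) = 0.3002/1.118 = 0.2685 m.
Re = ρVD_h/μ = 0.719·16.3·0.2685/1.13e-05 = 2.785e+05.
ε/D_h = 0.00019/0.2685 = 0.000708; Haaland gives 1/√f = -1.8 log₁₀[7.46e-05+2.48e-05] = 7.205, so f = 0.01926.
ΔP = f(L/D_h)(ρV²/2) = 0.01926·51.3/0.2685·95.52 = 351.6 Pa.

ΔP ≈ 352 Pa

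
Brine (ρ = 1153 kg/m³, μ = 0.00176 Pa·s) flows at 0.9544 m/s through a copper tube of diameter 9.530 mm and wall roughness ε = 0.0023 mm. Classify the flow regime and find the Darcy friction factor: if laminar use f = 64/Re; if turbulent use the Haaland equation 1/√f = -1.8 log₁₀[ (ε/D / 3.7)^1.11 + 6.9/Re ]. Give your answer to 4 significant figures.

f ≈ 0.03600

Re = ρVD/μ = 1153·0.9544·0.00953/0.00176 = 5959.
Re > 4000 → turbulent. ε/D = 2.3e-06/0.00953 = 0.000241; Haaland: 1/√f = -1.8 log₁₀[2.26e-05 + 0.00116] = 5.27, so f = 0.036.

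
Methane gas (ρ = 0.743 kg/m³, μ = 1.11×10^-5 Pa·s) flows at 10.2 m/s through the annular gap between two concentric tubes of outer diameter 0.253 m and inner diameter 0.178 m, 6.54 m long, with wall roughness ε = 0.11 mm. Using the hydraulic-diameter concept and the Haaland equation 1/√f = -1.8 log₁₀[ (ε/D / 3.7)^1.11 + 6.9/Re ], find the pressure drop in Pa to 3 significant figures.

ΔP ≈ 84.0 Pa

Hydraulic diameter D_h = 4A/P = D_o - D_i = 0.253 - 0.178 = 0.075 m.
Re = ρVD_h/μ = 0.743·10.2·0.075/1.11e-05 = 5.121e+04.
ε/D_h = 0.00011/0.075 = 0.00147; Haaland gives 1/√f = -1.8 log₁₀[0.000167+0.000135] = 6.335, so f = 0.02491.
ΔP = f(L/D_h)(ρV²/2) = 0.02491·6.54/0.075·38.65 = 83.97 Pa.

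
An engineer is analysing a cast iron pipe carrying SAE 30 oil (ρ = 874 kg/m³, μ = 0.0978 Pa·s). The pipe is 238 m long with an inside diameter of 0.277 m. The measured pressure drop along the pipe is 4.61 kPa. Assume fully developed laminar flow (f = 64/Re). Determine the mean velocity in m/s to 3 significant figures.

For laminar flow, f = 64/Re with Re = ρVD/μ, so Darcy-Weisbach reduces to ΔP = 32μLV/D². Solving for V: V = ΔP·D²/(32μL) = 4610·(0.277)²/(32·0.0978·238) = 0.4749 m/s.
Check: Re = ρVD/μ = 874·0.4749·0.277/0.0978 = 1176 < 2300, so the laminar assumption holds.

V ≈ 0.475 m/s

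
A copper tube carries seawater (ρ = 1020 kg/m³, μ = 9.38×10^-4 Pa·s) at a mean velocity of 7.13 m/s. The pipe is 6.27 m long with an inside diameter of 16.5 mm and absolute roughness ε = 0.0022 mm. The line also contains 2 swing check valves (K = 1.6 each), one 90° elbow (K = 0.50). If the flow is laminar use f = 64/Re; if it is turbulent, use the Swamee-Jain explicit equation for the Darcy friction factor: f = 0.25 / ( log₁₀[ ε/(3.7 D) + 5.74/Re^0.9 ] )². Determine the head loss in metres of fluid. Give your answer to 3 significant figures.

h_f ≈ 27.2 m

Reynolds number Re = ρVD/μ = 1020 · 7.13 · 0.0165 / 0.000938 = 1.279e+05.
Re > 4000 → turbulent. Relative roughness ε/D = 2.2e-06/0.0165 = 0.000133. Swamee-Jain: f = 0.25/(log₁₀[0.000133/3.7 + 5.74/1.279e+05^0.9])² = 0.25/(log₁₀[3.6e-05 + 0.000145])² = 0.25/(-3.741)² = 0.01786.
Total minor-loss coefficient ΣK = 2·1.6 + 1·0.5 = 3.7.
ΔP = [f·L/D + ΣK]·(ρV²/2) = [0.01786·6.27/0.0165 + 3.7]·(1020·7.13²/2) = [6.787 + 3.7]·2.593e+04 = 2.719e+05 Pa.
Head loss h_f = ΔP/(ρg) = 2.719e+05/(1020·9.81) = 27.2 m.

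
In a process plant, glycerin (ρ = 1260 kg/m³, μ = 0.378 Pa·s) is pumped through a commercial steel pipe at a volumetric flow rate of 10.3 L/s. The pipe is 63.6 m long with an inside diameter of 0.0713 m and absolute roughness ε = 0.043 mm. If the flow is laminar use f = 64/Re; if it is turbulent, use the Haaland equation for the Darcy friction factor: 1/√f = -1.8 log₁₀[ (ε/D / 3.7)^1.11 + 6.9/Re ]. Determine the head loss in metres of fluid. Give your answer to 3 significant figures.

Q = 10.3 L/s = 10.3/1000 = 0.0103 m³/s.
Cross-sectional area A = πD²/4 = π(0.0713)²/4 = 0.003993 m²; mean velocity V = Q/A = 0.0103/0.003993 = 2.58 m/s.
Reynolds number Re = ρVD/μ = 1260 · 2.58 · 0.0713 / 0.378 = 613.1.
Re < 2300 → laminar flow, so f = 64/Re = 64/613.1 = 0.1044 (the turbulent correlation is not needed).
Darcy-Weisbach: ΔP = f(L/D)(ρV²/2) = 0.1044·(63.6/0.0713)·(1260·2.58²/2) = 0.1044·892·4193 = 3.904e+05 Pa.
Head loss h_f = ΔP/(ρg) = 3.904e+05/(1260·9.81) = 31.6 m.

h_f ≈ 31.6 m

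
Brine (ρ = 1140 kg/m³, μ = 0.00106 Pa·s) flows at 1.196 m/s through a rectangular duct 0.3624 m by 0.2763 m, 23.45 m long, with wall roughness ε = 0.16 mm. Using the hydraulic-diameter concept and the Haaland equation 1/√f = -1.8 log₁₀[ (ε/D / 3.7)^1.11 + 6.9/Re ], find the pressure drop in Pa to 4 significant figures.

ΔP ≈ 1087 Pa

Hydraulic diameter D_h = 4A/P = 4·(0.3624·0.2763)/(2·(0.3624+0.2763)) = 0.4005/1.277 = 0.3135 m.
Re = ρVD_h/μ = 1140·1.196·0.3135/0.00106 = 4.033e+05.
ε/D_h = 0.00016/0.3135 = 0.00051; Haaland gives 1/√f = -1.8 log₁₀[5.19e-05+1.71e-05] = 7.49, so f = 0.01782.
ΔP = f(L/D_h)(ρV²/2) = 0.01782·23.45/0.3135·815.3 = 1087 Pa.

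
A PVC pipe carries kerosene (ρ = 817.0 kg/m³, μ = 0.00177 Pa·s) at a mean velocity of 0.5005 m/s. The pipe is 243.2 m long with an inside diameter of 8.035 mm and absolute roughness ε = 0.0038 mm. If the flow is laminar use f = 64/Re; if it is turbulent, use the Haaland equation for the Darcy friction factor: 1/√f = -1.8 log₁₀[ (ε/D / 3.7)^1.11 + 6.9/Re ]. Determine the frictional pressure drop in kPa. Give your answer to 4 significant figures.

ΔP ≈ 106.8 kPa

Reynolds number Re = ρVD/μ = 817 · 0.5005 · 0.008035 / 0.00177 = 1856.
Re < 2300 → laminar flow, so f = 64/Re = 64/1856 = 0.03448 (the turbulent correlation is not needed).
Darcy-Weisbach: ΔP = f(L/D)(ρV²/2) = 0.03448·(243.2/0.008035)·(817·0.5005²/2) = 0.03448·3.027e+04·102.3 = 1.068e+05 Pa.
ΔP = 1.068e+05 Pa = 106.8 kPa.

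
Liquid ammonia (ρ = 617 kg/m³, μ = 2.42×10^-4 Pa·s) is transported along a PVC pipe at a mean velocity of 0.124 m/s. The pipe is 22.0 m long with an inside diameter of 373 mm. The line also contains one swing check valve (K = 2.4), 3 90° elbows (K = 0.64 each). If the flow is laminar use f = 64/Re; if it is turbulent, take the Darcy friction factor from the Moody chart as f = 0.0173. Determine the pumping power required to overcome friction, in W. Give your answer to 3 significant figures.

P ≈ 0.343 W

Reynolds number Re = ρVD/μ = 617 · 0.124 · 0.373 / 0.000242 = 1.179e+05.
Re > 4000 → turbulent; use the Moody-chart value f = 0.0173.
Total minor-loss coefficient ΣK = 1·2.4 + 3·0.64 = 4.32.
ΔP = [f·L/D + ΣK]·(ρV²/2) = [0.0173·22/0.373 + 4.32]·(617·0.124²/2) = [1.02 + 4.32]·4.743 = 25.33 Pa.
Q = V·A = 0.124·0.1093 = 0.01355 m³/s.
Pumping power P = QΔP = 0.01355·25.33 = 0.3432 W = 0.343 W.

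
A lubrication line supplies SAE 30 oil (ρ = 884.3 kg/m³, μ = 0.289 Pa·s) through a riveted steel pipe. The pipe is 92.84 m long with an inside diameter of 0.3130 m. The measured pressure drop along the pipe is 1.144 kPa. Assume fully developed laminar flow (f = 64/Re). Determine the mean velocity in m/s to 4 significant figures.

For laminar flow, f = 64/Re with Re = ρVD/μ, so Darcy-Weisbach reduces to ΔP = 32μLV/D². Solving for V: V = ΔP·D²/(32μL) = 1144·(0.313)²/(32·0.289·92.84) = 0.1305 m/s.
Check: Re = ρVD/μ = 884.3·0.1305·0.313/0.289 = 125 < 2300, so the laminar assumption holds.

V ≈ 0.1305 m/s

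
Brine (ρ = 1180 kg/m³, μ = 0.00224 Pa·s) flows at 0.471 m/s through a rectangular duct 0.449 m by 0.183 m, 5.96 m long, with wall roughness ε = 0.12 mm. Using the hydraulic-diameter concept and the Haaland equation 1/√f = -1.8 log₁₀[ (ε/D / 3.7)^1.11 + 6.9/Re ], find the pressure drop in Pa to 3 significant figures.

Hydraulic diameter D_h = 4A/P = 4·(0.449·0.183)/(2·(0.449+0.183)) = 0.3287/1.264 = 0.26 m.
Re = ρVD_h/μ = 1180·0.471·0.26/0.00224 = 6.452e+04.
ε/D_h = 0.00012/0.26 = 0.000461; Haaland gives 1/√f = -1.8 log₁₀[4.64e-05+0.000107] = 6.866, so f = 0.02121.
ΔP = f(L/D_h)(ρV²/2) = 0.02121·5.96/0.26·130.9 = 63.64 Pa.

ΔP ≈ 63.6 Pa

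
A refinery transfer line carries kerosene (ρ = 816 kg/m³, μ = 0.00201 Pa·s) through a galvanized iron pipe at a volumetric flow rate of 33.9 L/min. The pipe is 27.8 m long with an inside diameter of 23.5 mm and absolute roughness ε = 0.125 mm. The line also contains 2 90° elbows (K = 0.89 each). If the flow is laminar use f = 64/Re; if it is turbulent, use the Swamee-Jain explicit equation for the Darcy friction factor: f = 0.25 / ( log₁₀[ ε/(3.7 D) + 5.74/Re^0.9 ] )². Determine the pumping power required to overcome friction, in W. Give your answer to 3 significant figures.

P ≈ 18.1 W

Q = 33.9 L/min = 33.9/60000 = 0.000565 m³/s.
Cross-sectional area A = πD²/4 = π(0.0235)²/4 = 0.0004337 m²; mean velocity V = Q/A = 0.000565/0.0004337 = 1.303 m/s.
Reynolds number Re = ρVD/μ = 816 · 1.303 · 0.0235 / 0.00201 = 1.243e+04.
Re > 4000 → turbulent. Relative roughness ε/D = 0.000125/0.0235 = 0.00532. Swamee-Jain: f = 0.25/(log₁₀[0.00532/3.7 + 5.74/1.243e+04^0.9])² = 0.25/(log₁₀[0.00144 + 0.00119])² = 0.25/(-2.581)² = 0.03752.
Total minor-loss coefficient ΣK = 2·0.89 = 1.78.
ΔP = [f·L/D + ΣK]·(ρV²/2) = [0.03752·27.8/0.0235 + 1.78]·(816·1.303²/2) = [44.39 + 1.78]·692.3 = 3.196e+04 Pa.
Pumping power P = QΔP = 0.000565·3.196e+04 = 18.06 W = 18.1 W.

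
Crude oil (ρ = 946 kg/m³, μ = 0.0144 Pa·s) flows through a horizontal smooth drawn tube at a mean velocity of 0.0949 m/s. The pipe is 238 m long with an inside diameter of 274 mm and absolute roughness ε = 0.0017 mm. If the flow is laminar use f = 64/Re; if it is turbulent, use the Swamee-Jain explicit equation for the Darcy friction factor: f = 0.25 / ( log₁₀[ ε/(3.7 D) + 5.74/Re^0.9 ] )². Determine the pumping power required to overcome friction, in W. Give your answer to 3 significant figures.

P ≈ 0.776 W

Reynolds number Re = ρVD/μ = 946 · 0.0949 · 0.274 / 0.0144 = 1708.
Re < 2300 → laminar flow, so f = 64/Re = 64/1708 = 0.03747 (the turbulent correlation is not needed).
Darcy-Weisbach: ΔP = f(L/D)(ρV²/2) = 0.03747·(238/0.274)·(946·0.0949²/2) = 0.03747·868.6·4.26 = 138.6 Pa.
Q = V·A = 0.0949·0.05896 = 0.005596 m³/s.
Pumping power P = QΔP = 0.005596·138.6 = 0.7757 W = 0.776 W.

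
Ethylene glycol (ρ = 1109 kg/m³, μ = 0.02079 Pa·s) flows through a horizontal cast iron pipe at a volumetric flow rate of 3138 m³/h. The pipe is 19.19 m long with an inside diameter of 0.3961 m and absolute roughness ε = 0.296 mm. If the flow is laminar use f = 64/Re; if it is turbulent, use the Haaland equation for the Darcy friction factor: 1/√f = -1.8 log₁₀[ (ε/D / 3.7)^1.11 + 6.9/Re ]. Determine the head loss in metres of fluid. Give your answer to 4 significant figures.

Q = 3138 m³/h = 3138/3600 = 0.8717 m³/s.
Cross-sectional area A = πD²/4 = π(0.3961)²/4 = 0.1232 m²; mean velocity V = Q/A = 0.8717/0.1232 = 7.074 m/s.
Reynolds number Re = ρVD/μ = 1109 · 7.074 · 0.3961 / 0.0208 = 1.495e+05.
Re > 4000 → turbulent. Relative roughness ε/D = 0.000296/0.3961 = 0.000747. Haaland: 1/√f = -1.8 log₁₀[(0.000747/3.7)^1.11 + 6.9/1.495e+05] = -1.8 log₁₀[7.92e-05 + 4.62e-05] = 7.023, so f = 0.02027.
Darcy-Weisbach: ΔP = f(L/D)(ρV²/2) = 0.02027·(19.19/0.3961)·(1109·7.074²/2) = 0.02027·48.45·2.775e+04 = 2.725e+04 Pa.
Head loss h_f = ΔP/(ρg) = 2.725e+04/(1109·9.81) = 2.505 m.

h_f ≈ 2.505 m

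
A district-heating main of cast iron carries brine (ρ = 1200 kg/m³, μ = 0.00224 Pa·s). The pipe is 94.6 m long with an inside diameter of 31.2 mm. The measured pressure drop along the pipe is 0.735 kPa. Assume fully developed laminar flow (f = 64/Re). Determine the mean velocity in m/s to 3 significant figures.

For laminar flow, f = 64/Re with Re = ρVD/μ, so Darcy-Weisbach reduces to ΔP = 32μLV/D². Solving for V: V = ΔP·D²/(32μL) = 735·(0.0312)²/(32·0.00224·94.6) = 0.1055 m/s.
Check: Re = ρVD/μ = 1200·0.1055·0.0312/0.00224 = 1764 < 2300, so the laminar assumption holds.

V ≈ 0.106 m/s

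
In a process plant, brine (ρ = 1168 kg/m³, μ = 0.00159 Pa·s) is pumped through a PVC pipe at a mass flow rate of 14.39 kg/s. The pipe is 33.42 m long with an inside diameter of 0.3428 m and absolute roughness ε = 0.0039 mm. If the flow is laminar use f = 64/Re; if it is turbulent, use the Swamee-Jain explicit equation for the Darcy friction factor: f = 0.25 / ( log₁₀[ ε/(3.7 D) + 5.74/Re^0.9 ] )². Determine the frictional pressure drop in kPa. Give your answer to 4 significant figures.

ΔP ≈ 0.02312 kPa

A = πD²/4 = π(0.3428)²/4 = 0.09229 m²; mean velocity V = ṁ/(ρA) = 14.39/(1168 · 0.09229) = 0.1335 m/s.
Reynolds number Re = ρVD/μ = 1168 · 0.1335 · 0.3428 / 0.00159 = 3.361e+04.
Re > 4000 → turbulent. Relative roughness ε/D = 3.9e-06/0.3428 = 1.14e-05. Swamee-Jain: f = 0.25/(log₁₀[1.14e-05/3.7 + 5.74/3.361e+04^0.9])² = 0.25/(log₁₀[3.07e-06 + 0.000484])² = 0.25/(-3.312)² = 0.02279.
Darcy-Weisbach: ΔP = f(L/D)(ρV²/2) = 0.02279·(33.42/0.3428)·(1168·0.1335²/2) = 0.02279·97.49·10.41 = 23.12 Pa.
ΔP = 23.12 Pa = 0.02312 kPa.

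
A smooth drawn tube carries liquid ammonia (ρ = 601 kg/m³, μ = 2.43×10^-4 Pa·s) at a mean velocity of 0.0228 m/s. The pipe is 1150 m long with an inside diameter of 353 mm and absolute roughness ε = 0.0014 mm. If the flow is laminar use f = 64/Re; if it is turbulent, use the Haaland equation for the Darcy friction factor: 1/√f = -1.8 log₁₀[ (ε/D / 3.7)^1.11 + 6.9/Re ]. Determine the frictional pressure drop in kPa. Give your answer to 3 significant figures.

Reynolds number Re = ρVD/μ = 601 · 0.0228 · 0.353 / 0.000243 = 1.991e+04.
Re > 4000 → turbulent. Relative roughness ε/D = 1.4e-06/0.353 = 3.97e-06. Haaland: 1/√f = -1.8 log₁₀[(3.97e-06/3.7)^1.11 + 6.9/1.991e+04] = -1.8 log₁₀[2.36e-07 + 0.000347] = 6.228, so f = 0.02578.
Darcy-Weisbach: ΔP = f(L/D)(ρV²/2) = 0.02578·(1150/0.353)·(601·0.0228²/2) = 0.02578·3258·0.1562 = 13.12 Pa.
ΔP = 13.12 Pa = 0.0131 kPa.

ΔP ≈ 0.0131 kPa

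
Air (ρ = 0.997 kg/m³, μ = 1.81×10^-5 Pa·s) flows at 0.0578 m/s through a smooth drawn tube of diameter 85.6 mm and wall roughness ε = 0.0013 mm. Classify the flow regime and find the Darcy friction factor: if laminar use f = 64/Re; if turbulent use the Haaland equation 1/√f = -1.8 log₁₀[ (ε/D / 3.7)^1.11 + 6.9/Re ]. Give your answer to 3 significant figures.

Re = ρVD/μ = 0.997·0.0578·0.0856/1.81e-05 = 272.5.
Re < 2300 → laminar, so f = 64/Re = 0.2348 (roughness is irrelevant in laminar flow).

f ≈ 0.235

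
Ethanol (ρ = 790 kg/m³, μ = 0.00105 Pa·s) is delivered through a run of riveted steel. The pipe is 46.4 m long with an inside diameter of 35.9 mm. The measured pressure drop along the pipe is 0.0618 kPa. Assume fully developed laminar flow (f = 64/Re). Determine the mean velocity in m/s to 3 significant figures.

V ≈ 0.0511 m/s

For laminar flow, f = 64/Re with Re = ρVD/μ, so Darcy-Weisbach reduces to ΔP = 32μLV/D². Solving for V: V = ΔP·D²/(32μL) = 61.8·(0.0359)²/(32·0.00105·46.4) = 0.05109 m/s.
Check: Re = ρVD/μ = 790·0.05109·0.0359/0.00105 = 1380 < 2300, so the laminar assumption holds.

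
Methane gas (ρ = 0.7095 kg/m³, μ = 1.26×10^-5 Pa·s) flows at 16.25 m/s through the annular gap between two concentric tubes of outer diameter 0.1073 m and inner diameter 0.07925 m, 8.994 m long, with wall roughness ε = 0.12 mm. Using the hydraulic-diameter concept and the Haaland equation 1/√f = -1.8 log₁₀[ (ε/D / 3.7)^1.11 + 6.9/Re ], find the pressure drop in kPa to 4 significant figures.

Hydraulic diameter D_h = 4A/P = D_o - D_i = 0.1073 - 0.07925 = 0.02805 m.
Re = ρVD_h/μ = 0.7095·16.25·0.02805/1.26e-05 = 2.567e+04.
ε/D_h = 0.00012/0.02805 = 0.00428; Haaland gives 1/√f = -1.8 log₁₀[0.00055+0.000269] = 5.557, so f = 0.03239.
ΔP = f(L/D_h)(ρV²/2) = 0.03239·8.994/0.02805·93.68 = 972.8 Pa.
ΔP = 0.9728 kPa.

ΔP ≈ 0.9728 kPa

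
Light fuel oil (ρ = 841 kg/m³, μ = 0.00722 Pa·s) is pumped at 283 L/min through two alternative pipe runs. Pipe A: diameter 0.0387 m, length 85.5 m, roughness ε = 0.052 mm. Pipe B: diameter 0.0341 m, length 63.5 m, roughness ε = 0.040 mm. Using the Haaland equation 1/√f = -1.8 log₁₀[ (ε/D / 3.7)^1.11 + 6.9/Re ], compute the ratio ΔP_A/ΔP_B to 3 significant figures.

Pipe A: V = Q/A = 0.004717/0.001176 = 4.01 m/s; Re = 1.808e+04; ε/D = 0.00134; Haaland → f = 0.02882; ΔP_A = f(L/D)(ρV²/2) = 4.304e+05 Pa.
Pipe B: V = Q/A = 0.004717/0.0009133 = 5.165 m/s; Re = 2.051e+04; ε/D = 0.00117; Haaland → f = 0.02782; ΔP_B = f(L/D)(ρV²/2) = 5.811e+05 Pa.
ΔP_A/ΔP_B = 4.304e+05/5.811e+05 = 0.741.

ΔP_A/ΔP_B ≈ 0.741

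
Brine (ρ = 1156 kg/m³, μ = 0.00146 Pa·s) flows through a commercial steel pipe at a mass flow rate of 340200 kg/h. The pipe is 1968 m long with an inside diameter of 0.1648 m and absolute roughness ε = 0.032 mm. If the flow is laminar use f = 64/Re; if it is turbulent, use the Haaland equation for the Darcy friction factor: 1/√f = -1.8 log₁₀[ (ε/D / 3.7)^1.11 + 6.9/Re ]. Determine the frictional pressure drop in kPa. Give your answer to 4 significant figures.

ṁ = 340200 kg/h = 340200/3600 = 94.5 kg/s.
A = πD²/4 = π(0.1648)²/4 = 0.02133 m²; mean velocity V = ṁ/(ρA) = 94.5/(1156 · 0.02133) = 3.832 m/s.
Reynolds number Re = ρVD/μ = 1156 · 3.832 · 0.1648 / 0.00146 = 5.001e+05.
Re > 4000 → turbulent. Relative roughness ε/D = 3.2e-05/0.1648 = 0.000194. Haaland: 1/√f = -1.8 log₁₀[(0.000194/3.7)^1.11 + 6.9/5.001e+05] = -1.8 log₁₀[1.77e-05 + 1.38e-05] = 8.102, so f = 0.01523.
Darcy-Weisbach: ΔP = f(L/D)(ρV²/2) = 0.01523·(1968/0.1648)·(1156·3.832²/2) = 0.01523·1.194e+04·8489 = 1.544e+06 Pa.
ΔP = 1.544e+06 Pa = 1544 kPa.

ΔP ≈ 1544 kPa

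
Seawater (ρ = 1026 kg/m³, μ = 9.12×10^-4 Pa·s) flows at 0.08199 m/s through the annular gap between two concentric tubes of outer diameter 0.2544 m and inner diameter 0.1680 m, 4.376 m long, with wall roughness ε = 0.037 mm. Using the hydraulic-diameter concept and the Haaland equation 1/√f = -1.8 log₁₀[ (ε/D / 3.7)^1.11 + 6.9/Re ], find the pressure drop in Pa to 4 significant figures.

Hydraulic diameter D_h = 4A/P = D_o - D_i = 0.2544 - 0.168 = 0.0864 m.
Re = ρVD_h/μ = 1026·0.08199·0.0864/0.000912 = 7969.
ε/D_h = 3.7e-05/0.0864 = 0.000428; Haaland gives 1/√f = -1.8 log₁₀[4.27e-05+0.000866] = 5.475, so f = 0.03336.
ΔP = f(L/D_h)(ρV²/2) = 0.03336·4.376/0.0864·3.449 = 5.827 Pa.

ΔP ≈ 5.827 Pa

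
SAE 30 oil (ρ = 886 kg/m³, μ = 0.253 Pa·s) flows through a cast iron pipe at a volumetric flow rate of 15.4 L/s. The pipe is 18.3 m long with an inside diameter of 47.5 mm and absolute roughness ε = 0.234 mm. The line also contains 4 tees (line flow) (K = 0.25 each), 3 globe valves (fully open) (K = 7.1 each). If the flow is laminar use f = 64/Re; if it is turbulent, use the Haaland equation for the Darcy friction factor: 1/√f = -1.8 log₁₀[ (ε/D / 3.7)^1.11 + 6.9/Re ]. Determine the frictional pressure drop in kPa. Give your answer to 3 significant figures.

ΔP ≈ 1320 kPa

Q = 15.4 L/s = 15.4/1000 = 0.0154 m³/s.
Cross-sectional area A = πD²/4 = π(0.0475)²/4 = 0.001772 m²; mean velocity V = Q/A = 0.0154/0.001772 = 8.69 m/s.
Reynolds number Re = ρVD/μ = 886 · 8.69 · 0.0475 / 0.253 = 1446.
Re < 2300 → laminar flow, so f = 64/Re = 64/1446 = 0.04427 (the turbulent correlation is not needed).
Total minor-loss coefficient ΣK = 4·0.25 + 3·7.1 = 22.3.
ΔP = [f·L/D + ΣK]·(ρV²/2) = [0.04427·18.3/0.0475 + 22.3]·(886·8.69²/2) = [17.06 + 22.3]·3.346e+04 = 1.317e+06 Pa.
ΔP = 1.317e+06 Pa = 1320 kPa.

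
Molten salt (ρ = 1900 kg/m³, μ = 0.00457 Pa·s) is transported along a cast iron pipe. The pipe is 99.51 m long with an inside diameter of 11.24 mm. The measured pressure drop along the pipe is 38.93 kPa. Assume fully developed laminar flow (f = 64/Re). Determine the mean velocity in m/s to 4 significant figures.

V ≈ 0.3380 m/s

For laminar flow, f = 64/Re with Re = ρVD/μ, so Darcy-Weisbach reduces to ΔP = 32μLV/D². Solving for V: V = ΔP·D²/(32μL) = 3.893e+04·(0.01124)²/(32·0.00457·99.51) = 0.338 m/s.
Check: Re = ρVD/μ = 1900·0.338·0.01124/0.00457 = 1579 < 2300, so the laminar assumption holds.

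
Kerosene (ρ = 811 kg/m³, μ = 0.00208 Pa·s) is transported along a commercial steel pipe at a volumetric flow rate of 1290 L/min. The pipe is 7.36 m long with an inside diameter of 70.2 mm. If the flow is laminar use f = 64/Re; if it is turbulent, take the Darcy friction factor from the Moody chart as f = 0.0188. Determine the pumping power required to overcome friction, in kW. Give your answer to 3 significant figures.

P ≈ 0.530 kW

Q = 1290 L/min = 1290/60000 = 0.0215 m³/s.
Cross-sectional area A = πD²/4 = π(0.0702)²/4 = 0.00387 m²; mean velocity V = Q/A = 0.0215/0.00387 = 5.555 m/s.
Reynolds number Re = ρVD/μ = 811 · 5.555 · 0.0702 / 0.00208 = 1.52e+05.
Re > 4000 → turbulent; use the Moody-chart value f = 0.0188.
Darcy-Weisbach: ΔP = f(L/D)(ρV²/2) = 0.0188·(7.36/0.0702)·(811·5.555²/2) = 0.0188·104.8·1.251e+04 = 2.466e+04 Pa.
Pumping power P = QΔP = 0.0215·2.466e+04 = 530.2 W = 0.530 kW.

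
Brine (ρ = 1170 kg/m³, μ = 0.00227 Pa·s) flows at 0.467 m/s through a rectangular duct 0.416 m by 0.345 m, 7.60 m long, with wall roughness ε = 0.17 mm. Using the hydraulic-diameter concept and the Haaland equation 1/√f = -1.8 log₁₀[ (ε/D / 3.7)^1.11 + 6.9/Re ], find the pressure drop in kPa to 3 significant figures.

Hydraulic diameter D_h = 4A/P = 4·(0.416·0.345)/(2·(0.416+0.345)) = 0.5741/1.522 = 0.3772 m.
Re = ρVD_h/μ = 1170·0.467·0.3772/0.00227 = 9.079e+04.
ε/D_h = 0.00017/0.3772 = 0.000451; Haaland gives 1/√f = -1.8 log₁₀[4.52e-05+7.6e-05] = 7.05, so f = 0.02012.
ΔP = f(L/D_h)(ρV²/2) = 0.02012·7.6/0.3772·127.6 = 51.73 Pa.
ΔP = 0.0517 kPa.

ΔP ≈ 0.0517 kPa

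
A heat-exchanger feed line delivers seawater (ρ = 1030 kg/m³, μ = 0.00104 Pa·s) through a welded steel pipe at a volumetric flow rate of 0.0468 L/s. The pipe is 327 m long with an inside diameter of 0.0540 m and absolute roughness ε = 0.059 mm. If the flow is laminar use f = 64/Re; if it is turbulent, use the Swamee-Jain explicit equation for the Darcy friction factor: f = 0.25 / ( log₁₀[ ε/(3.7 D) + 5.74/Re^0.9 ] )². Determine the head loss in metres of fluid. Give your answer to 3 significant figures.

Q = 0.0468 L/s = 0.0468/1000 = 4.68e-05 m³/s.
Cross-sectional area A = πD²/4 = π(0.054)²/4 = 0.00229 m²; mean velocity V = Q/A = 4.68e-05/0.00229 = 0.02043 m/s.
Reynolds number Re = ρVD/μ = 1030 · 0.02043 · 0.054 / 0.00104 = 1093.
Re < 2300 → laminar flow, so f = 64/Re = 64/1093 = 0.05856 (the turbulent correlation is not needed).
Darcy-Weisbach: ΔP = f(L/D)(ρV²/2) = 0.05856·(327/0.054)·(1030·0.02043²/2) = 0.05856·6056·0.2151 = 76.26 Pa.
Head loss h_f = ΔP/(ρg) = 76.26/(1030·9.81) = 0.00755 m.

h_f ≈ 0.00755 m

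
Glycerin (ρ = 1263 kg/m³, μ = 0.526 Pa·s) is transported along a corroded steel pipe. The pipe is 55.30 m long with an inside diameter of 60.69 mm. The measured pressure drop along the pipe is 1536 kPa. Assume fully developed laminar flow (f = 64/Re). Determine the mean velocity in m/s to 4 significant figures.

For laminar flow, f = 64/Re with Re = ρVD/μ, so Darcy-Weisbach reduces to ΔP = 32μLV/D². Solving for V: V = ΔP·D²/(32μL) = 1.536e+06·(0.06069)²/(32·0.526·55.3) = 6.078 m/s.
Check: Re = ρVD/μ = 1263·6.078·0.06069/0.526 = 885.7 < 2300, so the laminar assumption holds.

V ≈ 6.078 m/s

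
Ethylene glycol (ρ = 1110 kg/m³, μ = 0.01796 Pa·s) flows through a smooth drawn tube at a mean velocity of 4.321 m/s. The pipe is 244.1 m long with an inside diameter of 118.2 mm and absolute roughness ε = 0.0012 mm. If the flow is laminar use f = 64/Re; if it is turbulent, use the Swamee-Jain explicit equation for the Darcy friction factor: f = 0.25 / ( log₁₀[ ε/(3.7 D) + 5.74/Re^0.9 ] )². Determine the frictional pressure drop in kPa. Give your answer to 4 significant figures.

ΔP ≈ 494.8 kPa

Reynolds number Re = ρVD/μ = 1110 · 4.321 · 0.1182 / 0.018 = 3.157e+04.
Re > 4000 → turbulent. Relative roughness ε/D = 1.2e-06/0.1182 = 1.02e-05. Swamee-Jain: f = 0.25/(log₁₀[1.02e-05/3.7 + 5.74/3.157e+04^0.9])² = 0.25/(log₁₀[2.74e-06 + 0.000512])² = 0.25/(-3.288)² = 0.02312.
Darcy-Weisbach: ΔP = f(L/D)(ρV²/2) = 0.02312·(244.1/0.1182)·(1110·4.321²/2) = 0.02312·2065·1.036e+04 = 4.948e+05 Pa.
ΔP = 4.948e+05 Pa = 494.8 kPa.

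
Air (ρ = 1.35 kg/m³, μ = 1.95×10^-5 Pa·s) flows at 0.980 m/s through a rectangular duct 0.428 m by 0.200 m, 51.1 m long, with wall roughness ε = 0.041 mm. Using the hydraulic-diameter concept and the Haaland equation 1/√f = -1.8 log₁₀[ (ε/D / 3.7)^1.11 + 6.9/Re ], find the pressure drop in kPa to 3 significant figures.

ΔP ≈ 0.00322 kPa

Hydraulic diameter D_h = 4A/P = 4·(0.428·0.2)/(2·(0.428+0.2)) = 0.3424/1.256 = 0.2726 m.
Re = ρVD_h/μ = 1.35·0.98·0.2726/1.95e-05 = 1.85e+04.
ε/D_h = 4.1e-05/0.2726 = 0.00015; Haaland gives 1/√f = -1.8 log₁₀[1.34e-05+0.000373] = 6.143, so f = 0.0265.
ΔP = f(L/D_h)(ρV²/2) = 0.0265·51.1/0.2726·0.6483 = 3.22 Pa.
ΔP = 0.00322 kPa.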